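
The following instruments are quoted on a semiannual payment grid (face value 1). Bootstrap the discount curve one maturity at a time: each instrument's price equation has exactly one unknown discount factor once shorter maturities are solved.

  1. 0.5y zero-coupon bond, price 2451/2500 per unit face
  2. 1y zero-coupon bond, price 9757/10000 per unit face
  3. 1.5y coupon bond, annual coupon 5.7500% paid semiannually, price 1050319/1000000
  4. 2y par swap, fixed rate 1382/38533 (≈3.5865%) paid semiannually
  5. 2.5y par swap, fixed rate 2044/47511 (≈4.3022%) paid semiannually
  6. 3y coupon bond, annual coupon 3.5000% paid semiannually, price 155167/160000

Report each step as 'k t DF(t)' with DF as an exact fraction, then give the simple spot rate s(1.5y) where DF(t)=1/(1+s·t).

1 1/2 2451/2500
2 1 9757/10000
3 3/2 9663/10000
4 2 9309/10000
5 5/2 4489/5000
6 3 4357/5000
s(1.5y) = (1/(9663/10000) − 1)/(3/2) = 674/28989 ≈ 2.3250%

step 1 [0.5y] zero: DF = P = 2451/2500 ≈ 0.980400
step 2 [1y] zero: DF = P = 9757/10000 ≈ 0.975700
step 3 [1.5y] bond c/2=23/800: DF=(1050319/1000000 − 23/800·(0.980400+0.975700))/(1+23/800) = 9663/10000 ≈ 0.966300
step 4 [2y] swap r/2=691/38533: DF=(1 − 691/38533·(0.980400+0.975700+0.966300))/(1+691/38533) = 9309/10000 ≈ 0.930900
step 5 [2.5y] swap r/2=1022/47511: DF=(1 − 1022/47511·(0.980400+0.975700+0.966300+0.930900))/(1+1022/47511) = 4489/5000 ≈ 0.897800
step 6 [3y] bond c/2=7/400: DF=(155167/160000 − 7/400·(0.980400+0.975700+0.966300+0.930900+0.897800))/(1+7/400) = 4357/5000 ≈ 0.871400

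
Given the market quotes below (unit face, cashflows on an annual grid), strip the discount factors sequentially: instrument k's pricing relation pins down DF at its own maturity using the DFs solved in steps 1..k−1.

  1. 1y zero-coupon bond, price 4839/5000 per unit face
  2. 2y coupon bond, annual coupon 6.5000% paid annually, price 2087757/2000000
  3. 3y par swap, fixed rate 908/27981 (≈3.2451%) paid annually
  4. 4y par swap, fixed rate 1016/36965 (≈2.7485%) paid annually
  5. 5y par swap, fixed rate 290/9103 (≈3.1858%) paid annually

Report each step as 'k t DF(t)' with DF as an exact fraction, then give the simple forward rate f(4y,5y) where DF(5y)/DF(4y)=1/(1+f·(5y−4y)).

step 1 [1y] zero: DF = P = 4839/5000 ≈ 0.967800
step 2 [2y] bond c/1=13/200: DF=(2087757/2000000 − 13/200·(0.967800))/(1+13/200) = 9211/10000 ≈ 0.921100
step 3 [3y] swap r/1=908/27981: DF=(1 − 908/27981·(0.967800+0.921100))/(1+908/27981) = 2273/2500 ≈ 0.909200
step 4 [4y] swap r/1=1016/36965: DF=(1 − 1016/36965·(0.967800+0.921100+0.909200))/(1+1016/36965) = 1123/1250 ≈ 0.898400
step 5 [5y] swap r/1=290/9103: DF=(1 − 290/9103·(0.967800+0.921100+0.909200+0.898400))/(1+290/9103) = 171/200 ≈ 0.855000

1 1 4839/5000
2 2 9211/10000
3 3 2273/2500
4 4 1123/1250
5 5 171/200
f(4y,5y) = ((1123/1250)/(171/200) − 1)/(1) = 217/4275 ≈ 5.0760%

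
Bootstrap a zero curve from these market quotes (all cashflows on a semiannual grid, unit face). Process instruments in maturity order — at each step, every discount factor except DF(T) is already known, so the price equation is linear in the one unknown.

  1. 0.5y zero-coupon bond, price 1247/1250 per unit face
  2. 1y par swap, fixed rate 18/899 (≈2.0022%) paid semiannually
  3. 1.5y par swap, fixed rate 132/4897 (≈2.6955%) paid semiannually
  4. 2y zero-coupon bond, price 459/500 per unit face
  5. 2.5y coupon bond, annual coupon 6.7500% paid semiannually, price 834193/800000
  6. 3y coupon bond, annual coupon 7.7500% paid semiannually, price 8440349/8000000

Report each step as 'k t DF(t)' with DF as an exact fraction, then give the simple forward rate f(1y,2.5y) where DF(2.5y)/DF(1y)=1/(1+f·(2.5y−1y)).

1 1/2 1247/1250
2 1 4901/5000
3 3/2 2401/2500
4 2 459/500
5 5/2 2207/2500
6 3 8389/10000
f(1y,2.5y) = ((4901/5000)/(2207/2500) − 1)/(3/2) = 487/6621 ≈ 7.3554%

step 1 [0.5y] zero: DF = P = 1247/1250 ≈ 0.997600
step 2 [1y] swap r/2=9/899: DF=(1 − 9/899·(0.997600))/(1+9/899) = 4901/5000 ≈ 0.980200
step 3 [1.5y] swap r/2=66/4897: DF=(1 − 66/4897·(0.997600+0.980200))/(1+66/4897) = 2401/2500 ≈ 0.960400
step 4 [2y] zero: DF = P = 459/500 ≈ 0.918000
step 5 [2.5y] bond c/2=27/800: DF=(834193/800000 − 27/800·(0.997600+0.980200+0.960400+0.918000))/(1+27/800) = 2207/2500 ≈ 0.882800
step 6 [3y] bond c/2=31/800: DF=(8440349/8000000 − 31/800·(0.997600+0.980200+0.960400+0.918000+0.882800))/(1+31/800) = 8389/10000 ≈ 0.838900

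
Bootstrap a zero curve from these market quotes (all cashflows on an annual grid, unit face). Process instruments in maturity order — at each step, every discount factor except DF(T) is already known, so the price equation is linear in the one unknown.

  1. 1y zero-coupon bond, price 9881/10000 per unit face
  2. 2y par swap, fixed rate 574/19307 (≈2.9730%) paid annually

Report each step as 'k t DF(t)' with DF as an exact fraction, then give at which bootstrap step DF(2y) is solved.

1 1 9881/10000
2 2 4713/5000
DF(2y) is solved at step 2

step 1 [1y] zero: DF = P = 9881/10000 ≈ 0.988100
step 2 [2y] swap r/1=574/19307: DF=(1 − 574/19307·(0.988100))/(1+574/19307) = 4713/5000 ≈ 0.942600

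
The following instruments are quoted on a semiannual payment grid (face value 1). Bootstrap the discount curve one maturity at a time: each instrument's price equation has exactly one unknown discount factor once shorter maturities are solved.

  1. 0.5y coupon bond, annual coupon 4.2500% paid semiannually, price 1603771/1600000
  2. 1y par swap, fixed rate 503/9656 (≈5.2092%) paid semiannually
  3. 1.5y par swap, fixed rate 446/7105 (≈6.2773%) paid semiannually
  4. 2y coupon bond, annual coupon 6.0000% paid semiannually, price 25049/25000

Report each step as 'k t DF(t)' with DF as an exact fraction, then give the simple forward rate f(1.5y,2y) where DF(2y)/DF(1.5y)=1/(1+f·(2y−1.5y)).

step 1 [0.5y] bond c/2=17/800: DF=(1603771/1600000 − 17/800·(0))/(1+17/800) = 1963/2000 ≈ 0.981500
step 2 [1y] swap r/2=503/19312: DF=(1 − 503/19312·(0.981500))/(1+503/19312) = 9497/10000 ≈ 0.949700
step 3 [1.5y] swap r/2=223/7105: DF=(1 − 223/7105·(0.981500+0.949700))/(1+223/7105) = 2277/2500 ≈ 0.910800
step 4 [2y] bond c/2=3/100: DF=(25049/25000 − 3/100·(0.981500+0.949700+0.910800))/(1+3/100) = 89/100 ≈ 0.890000

1 1/2 1963/2000
2 1 9497/10000
3 3/2 2277/2500
4 2 89/100
f(1.5y,2y) = ((2277/2500)/(89/100) − 1)/(1/2) = 104/2225 ≈ 4.6742%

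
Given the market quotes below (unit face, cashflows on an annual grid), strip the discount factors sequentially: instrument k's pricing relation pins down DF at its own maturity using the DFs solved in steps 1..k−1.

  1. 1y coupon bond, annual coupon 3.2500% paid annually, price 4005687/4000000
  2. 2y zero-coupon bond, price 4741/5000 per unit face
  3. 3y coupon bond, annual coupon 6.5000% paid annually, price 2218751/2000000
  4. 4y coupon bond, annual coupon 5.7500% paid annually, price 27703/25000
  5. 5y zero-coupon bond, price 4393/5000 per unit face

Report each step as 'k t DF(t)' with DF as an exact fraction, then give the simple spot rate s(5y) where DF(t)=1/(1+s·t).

1 1 9699/10000
2 2 4741/5000
3 3 4623/5000
4 4 8933/10000
5 5 4393/5000
s(5y) = (1/(4393/5000) − 1)/(5) = 607/21965 ≈ 2.7635%

step 1 [1y] bond c/1=13/400: DF=(4005687/4000000 − 13/400·(0))/(1+13/400) = 9699/10000 ≈ 0.969900
step 2 [2y] zero: DF = P = 4741/5000 ≈ 0.948200
step 3 [3y] bond c/1=13/200: DF=(2218751/2000000 − 13/200·(0.969900+0.948200))/(1+13/200) = 4623/5000 ≈ 0.924600
step 4 [4y] bond c/1=23/400: DF=(27703/25000 − 23/400·(0.969900+0.948200+0.924600))/(1+23/400) = 8933/10000 ≈ 0.893300
step 5 [5y] zero: DF = P = 4393/5000 ≈ 0.878600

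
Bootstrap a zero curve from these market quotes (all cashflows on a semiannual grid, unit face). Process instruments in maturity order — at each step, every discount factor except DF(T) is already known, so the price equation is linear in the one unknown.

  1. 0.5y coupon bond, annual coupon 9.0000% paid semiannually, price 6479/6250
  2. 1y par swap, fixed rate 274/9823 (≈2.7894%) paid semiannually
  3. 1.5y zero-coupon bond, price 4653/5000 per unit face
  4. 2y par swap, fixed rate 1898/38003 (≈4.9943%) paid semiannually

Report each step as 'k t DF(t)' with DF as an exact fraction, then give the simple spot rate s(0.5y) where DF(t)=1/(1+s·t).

step 1 [0.5y] bond c/2=9/200: DF=(6479/6250 − 9/200·(0))/(1+9/200) = 124/125 ≈ 0.992000
step 2 [1y] swap r/2=137/9823: DF=(1 − 137/9823·(0.992000))/(1+137/9823) = 4863/5000 ≈ 0.972600
step 3 [1.5y] zero: DF = P = 4653/5000 ≈ 0.930600
step 4 [2y] swap r/2=949/38003: DF=(1 − 949/38003·(0.992000+0.972600+0.930600))/(1+949/38003) = 9051/10000 ≈ 0.905100

1 1/2 124/125
2 1 4863/5000
3 3/2 4653/5000
4 2 9051/10000
s(0.5y) = (1/(124/125) − 1)/(1/2) = 1/62 ≈ 1.6129%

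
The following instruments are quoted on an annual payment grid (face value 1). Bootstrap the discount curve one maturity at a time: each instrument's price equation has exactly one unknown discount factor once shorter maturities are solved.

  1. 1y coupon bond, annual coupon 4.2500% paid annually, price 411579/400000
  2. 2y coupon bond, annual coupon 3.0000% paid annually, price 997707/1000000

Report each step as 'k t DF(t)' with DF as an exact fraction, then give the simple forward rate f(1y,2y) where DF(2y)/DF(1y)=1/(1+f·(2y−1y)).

1 1 987/1000
2 2 9399/10000
f(1y,2y) = ((987/1000)/(9399/10000) − 1)/(1) = 157/3133 ≈ 5.0112%

step 1 [1y] bond c/1=17/400: DF=(411579/400000 − 17/400·(0))/(1+17/400) = 987/1000 ≈ 0.987000
step 2 [2y] bond c/1=3/100: DF=(997707/1000000 − 3/100·(0.987000))/(1+3/100) = 9399/10000 ≈ 0.939900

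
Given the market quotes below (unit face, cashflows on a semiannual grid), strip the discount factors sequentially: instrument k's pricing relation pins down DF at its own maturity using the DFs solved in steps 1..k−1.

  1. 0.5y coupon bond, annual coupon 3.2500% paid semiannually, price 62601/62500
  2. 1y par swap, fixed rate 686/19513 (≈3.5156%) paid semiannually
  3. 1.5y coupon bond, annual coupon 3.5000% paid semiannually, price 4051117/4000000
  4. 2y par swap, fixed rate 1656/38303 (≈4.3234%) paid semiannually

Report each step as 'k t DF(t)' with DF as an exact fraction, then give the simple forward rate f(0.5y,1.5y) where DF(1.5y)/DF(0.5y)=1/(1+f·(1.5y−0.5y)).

1 1/2 616/625
2 1 9657/10000
3 3/2 4809/5000
4 2 2293/2500
f(0.5y,1.5y) = ((616/625)/(4809/5000) − 1)/(1) = 17/687 ≈ 2.4745%

step 1 [0.5y] bond c/2=13/800: DF=(62601/62500 − 13/800·(0))/(1+13/800) = 616/625 ≈ 0.985600
step 2 [1y] swap r/2=343/19513: DF=(1 − 343/19513·(0.985600))/(1+343/19513) = 9657/10000 ≈ 0.965700
step 3 [1.5y] bond c/2=7/400: DF=(4051117/4000000 − 7/400·(0.985600+0.965700))/(1+7/400) = 4809/5000 ≈ 0.961800
step 4 [2y] swap r/2=828/38303: DF=(1 − 828/38303·(0.985600+0.965700+0.961800))/(1+828/38303) = 2293/2500 ≈ 0.917200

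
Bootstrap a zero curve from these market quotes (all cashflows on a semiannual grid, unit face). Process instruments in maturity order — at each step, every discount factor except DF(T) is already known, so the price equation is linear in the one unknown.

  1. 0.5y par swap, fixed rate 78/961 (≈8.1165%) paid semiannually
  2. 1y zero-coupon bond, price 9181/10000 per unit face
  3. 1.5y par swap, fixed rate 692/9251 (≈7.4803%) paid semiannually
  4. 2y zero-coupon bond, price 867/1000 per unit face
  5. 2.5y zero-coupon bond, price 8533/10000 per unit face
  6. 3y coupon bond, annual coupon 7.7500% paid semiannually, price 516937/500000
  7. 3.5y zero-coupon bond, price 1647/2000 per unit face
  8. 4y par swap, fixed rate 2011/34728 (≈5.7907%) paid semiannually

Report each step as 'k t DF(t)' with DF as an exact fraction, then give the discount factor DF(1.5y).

1 1/2 961/1000
2 1 9181/10000
3 3/2 4481/5000
4 2 867/1000
5 5/2 8533/10000
6 3 2069/2500
7 7/2 1647/2000
8 4 7989/10000
DF(1.5y) = 4481/5000 ≈ 0.896200

step 1 [0.5y] swap r/2=39/961: DF=(1 − 39/961·(0))/(1+39/961) = 961/1000 ≈ 0.961000
step 2 [1y] zero: DF = P = 9181/10000 ≈ 0.918100
step 3 [1.5y] swap r/2=346/9251: DF=(1 − 346/9251·(0.961000+0.918100))/(1+346/9251) = 4481/5000 ≈ 0.896200
step 4 [2y] zero: DF = P = 867/1000 ≈ 0.867000
step 5 [2.5y] zero: DF = P = 8533/10000 ≈ 0.853300
step 6 [3y] bond c/2=31/800: DF=(516937/500000 − 31/800·(0.961000+0.918100+0.896200+0.867000+0.853300))/(1+31/800) = 2069/2500 ≈ 0.827600
step 7 [3.5y] zero: DF = P = 1647/2000 ≈ 0.823500
step 8 [4y] swap r/2=2011/69456: DF=(1 − 2011/69456·(0.961000+0.918100+0.896200+0.867000+0.853300+0.827600+0.823500))/(1+2011/69456) = 7989/10000 ≈ 0.798900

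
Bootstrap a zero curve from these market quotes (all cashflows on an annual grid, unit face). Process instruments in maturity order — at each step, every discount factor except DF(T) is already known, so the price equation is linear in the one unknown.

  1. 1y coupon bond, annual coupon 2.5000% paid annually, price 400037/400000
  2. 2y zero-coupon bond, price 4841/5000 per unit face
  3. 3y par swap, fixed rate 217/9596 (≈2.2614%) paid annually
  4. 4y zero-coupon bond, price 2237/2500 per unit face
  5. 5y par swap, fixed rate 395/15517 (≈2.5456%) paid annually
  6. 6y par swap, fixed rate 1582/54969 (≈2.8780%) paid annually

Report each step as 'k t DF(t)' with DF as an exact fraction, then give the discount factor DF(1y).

1 1 9757/10000
2 2 4841/5000
3 3 9349/10000
4 4 2237/2500
5 5 1763/2000
6 6 4209/5000
DF(1y) = 9757/10000 ≈ 0.975700

step 1 [1y] bond c/1=1/40: DF=(400037/400000 − 1/40·(0))/(1+1/40) = 9757/10000 ≈ 0.975700
step 2 [2y] zero: DF = P = 4841/5000 ≈ 0.968200
step 3 [3y] swap r/1=217/9596: DF=(1 − 217/9596·(0.975700+0.968200))/(1+217/9596) = 9349/10000 ≈ 0.934900
step 4 [4y] zero: DF = P = 2237/2500 ≈ 0.894800
step 5 [5y] swap r/1=395/15517: DF=(1 − 395/15517·(0.975700+0.968200+0.934900+0.894800))/(1+395/15517) = 1763/2000 ≈ 0.881500
step 6 [6y] swap r/1=1582/54969: DF=(1 − 1582/54969·(0.975700+0.968200+0.934900+0.894800+0.881500))/(1+1582/54969) = 4209/5000 ≈ 0.841800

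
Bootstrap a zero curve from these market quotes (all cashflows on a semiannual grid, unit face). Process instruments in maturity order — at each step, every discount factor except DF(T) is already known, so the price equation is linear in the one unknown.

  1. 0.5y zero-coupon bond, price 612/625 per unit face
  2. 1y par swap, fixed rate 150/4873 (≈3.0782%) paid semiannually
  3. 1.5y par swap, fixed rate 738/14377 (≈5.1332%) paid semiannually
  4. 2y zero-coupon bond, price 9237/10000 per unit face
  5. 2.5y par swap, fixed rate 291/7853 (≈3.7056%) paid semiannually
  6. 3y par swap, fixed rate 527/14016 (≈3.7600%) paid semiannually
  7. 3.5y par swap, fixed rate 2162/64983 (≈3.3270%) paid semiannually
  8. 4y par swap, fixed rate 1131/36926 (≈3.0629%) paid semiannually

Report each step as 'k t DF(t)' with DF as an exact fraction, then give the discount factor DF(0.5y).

1 1/2 612/625
2 1 97/100
3 3/2 4631/5000
4 2 9237/10000
5 5/2 9127/10000
6 3 4473/5000
7 7/2 8919/10000
8 4 8869/10000
DF(0.5y) = 612/625 ≈ 0.979200

step 1 [0.5y] zero: DF = P = 612/625 ≈ 0.979200
step 2 [1y] swap r/2=75/4873: DF=(1 − 75/4873·(0.979200))/(1+75/4873) = 97/100 ≈ 0.970000
step 3 [1.5y] swap r/2=369/14377: DF=(1 − 369/14377·(0.979200+0.970000))/(1+369/14377) = 4631/5000 ≈ 0.926200
step 4 [2y] zero: DF = P = 9237/10000 ≈ 0.923700
step 5 [2.5y] swap r/2=291/15706: DF=(1 − 291/15706·(0.979200+0.970000+0.926200+0.923700))/(1+291/15706) = 9127/10000 ≈ 0.912700
step 6 [3y] swap r/2=527/28032: DF=(1 − 527/28032·(0.979200+0.970000+0.926200+0.923700+0.912700))/(1+527/28032) = 4473/5000 ≈ 0.894600
step 7 [3.5y] swap r/2=1081/64983: DF=(1 − 1081/64983·(0.979200+0.970000+0.926200+0.923700+0.912700+0.894600))/(1+1081/64983) = 8919/10000 ≈ 0.891900
step 8 [4y] swap r/2=1131/73852: DF=(1 − 1131/73852·(0.979200+0.970000+0.926200+0.923700+0.912700+0.894600+0.891900))/(1+1131/73852) = 8869/10000 ≈ 0.886900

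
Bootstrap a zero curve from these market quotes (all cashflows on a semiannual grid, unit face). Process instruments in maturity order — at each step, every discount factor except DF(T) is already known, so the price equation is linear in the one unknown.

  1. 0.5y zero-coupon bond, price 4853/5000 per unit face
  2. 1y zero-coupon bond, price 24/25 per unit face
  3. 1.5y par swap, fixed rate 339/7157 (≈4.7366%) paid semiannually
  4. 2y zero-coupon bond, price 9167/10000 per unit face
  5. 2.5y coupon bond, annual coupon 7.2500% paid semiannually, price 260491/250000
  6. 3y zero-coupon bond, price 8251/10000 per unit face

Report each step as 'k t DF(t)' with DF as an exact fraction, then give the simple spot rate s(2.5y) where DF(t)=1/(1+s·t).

1 1/2 4853/5000
2 1 24/25
3 3/2 4661/5000
4 2 9167/10000
5 5/2 8733/10000
6 3 8251/10000
s(2.5y) = (1/(8733/10000) − 1)/(5/2) = 2534/43665 ≈ 5.8033%

step 1 [0.5y] zero: DF = P = 4853/5000 ≈ 0.970600
step 2 [1y] zero: DF = P = 24/25 ≈ 0.960000
step 3 [1.5y] swap r/2=339/14314: DF=(1 − 339/14314·(0.970600+0.960000))/(1+339/14314) = 4661/5000 ≈ 0.932200
step 4 [2y] zero: DF = P = 9167/10000 ≈ 0.916700
step 5 [2.5y] bond c/2=29/800: DF=(260491/250000 − 29/800·(0.970600+0.960000+0.932200+0.916700))/(1+29/800) = 8733/10000 ≈ 0.873300
step 6 [3y] zero: DF = P = 8251/10000 ≈ 0.825100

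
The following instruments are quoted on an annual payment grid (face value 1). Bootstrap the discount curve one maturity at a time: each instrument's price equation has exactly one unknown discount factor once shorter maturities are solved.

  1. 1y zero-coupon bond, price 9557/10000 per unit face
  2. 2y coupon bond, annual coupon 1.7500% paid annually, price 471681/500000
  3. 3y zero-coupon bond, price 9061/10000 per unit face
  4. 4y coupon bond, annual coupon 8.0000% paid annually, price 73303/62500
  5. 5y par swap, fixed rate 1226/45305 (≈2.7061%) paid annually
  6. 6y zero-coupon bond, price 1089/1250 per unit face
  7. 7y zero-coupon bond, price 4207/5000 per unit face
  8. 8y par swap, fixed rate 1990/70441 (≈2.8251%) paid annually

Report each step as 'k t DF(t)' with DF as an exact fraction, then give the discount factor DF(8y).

step 1 [1y] zero: DF = P = 9557/10000 ≈ 0.955700
step 2 [2y] bond c/1=7/400: DF=(471681/500000 − 7/400·(0.955700))/(1+7/400) = 9107/10000 ≈ 0.910700
step 3 [3y] zero: DF = P = 9061/10000 ≈ 0.906100
step 4 [4y] bond c/1=2/25: DF=(73303/62500 − 2/25·(0.955700+0.910700+0.906100))/(1+2/25) = 4403/5000 ≈ 0.880600
step 5 [5y] swap r/1=1226/45305: DF=(1 − 1226/45305·(0.955700+0.910700+0.906100+0.880600))/(1+1226/45305) = 4387/5000 ≈ 0.877400
step 6 [6y] zero: DF = P = 1089/1250 ≈ 0.871200
step 7 [7y] zero: DF = P = 4207/5000 ≈ 0.841400
step 8 [8y] swap r/1=1990/70441: DF=(1 − 1990/70441·(0.955700+0.910700+0.906100+0.880600+0.877400+0.871200+0.841400))/(1+1990/70441) = 801/1000 ≈ 0.801000

1 1 9557/10000
2 2 9107/10000
3 3 9061/10000
4 4 4403/5000
5 5 4387/5000
6 6 1089/1250
7 7 4207/5000
8 8 801/1000
DF(8y) = 801/1000 ≈ 0.801000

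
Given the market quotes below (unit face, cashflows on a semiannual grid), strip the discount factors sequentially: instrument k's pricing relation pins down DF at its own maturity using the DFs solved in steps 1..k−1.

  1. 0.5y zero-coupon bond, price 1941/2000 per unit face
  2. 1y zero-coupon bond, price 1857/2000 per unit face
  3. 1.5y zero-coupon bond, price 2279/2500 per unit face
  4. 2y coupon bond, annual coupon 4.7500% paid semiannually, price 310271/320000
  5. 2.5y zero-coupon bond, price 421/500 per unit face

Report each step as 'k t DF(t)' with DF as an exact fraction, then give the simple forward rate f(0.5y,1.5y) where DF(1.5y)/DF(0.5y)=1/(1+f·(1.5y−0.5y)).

step 1 [0.5y] zero: DF = P = 1941/2000 ≈ 0.970500
step 2 [1y] zero: DF = P = 1857/2000 ≈ 0.928500
step 3 [1.5y] zero: DF = P = 2279/2500 ≈ 0.911600
step 4 [2y] bond c/2=19/800: DF=(310271/320000 − 19/800·(0.970500+0.928500+0.911600))/(1+19/800) = 8819/10000 ≈ 0.881900
step 5 [2.5y] zero: DF = P = 421/500 ≈ 0.842000

1 1/2 1941/2000
2 1 1857/2000
3 3/2 2279/2500
4 2 8819/10000
5 5/2 421/500
f(0.5y,1.5y) = ((1941/2000)/(2279/2500) − 1)/(1) = 589/9116 ≈ 6.4612%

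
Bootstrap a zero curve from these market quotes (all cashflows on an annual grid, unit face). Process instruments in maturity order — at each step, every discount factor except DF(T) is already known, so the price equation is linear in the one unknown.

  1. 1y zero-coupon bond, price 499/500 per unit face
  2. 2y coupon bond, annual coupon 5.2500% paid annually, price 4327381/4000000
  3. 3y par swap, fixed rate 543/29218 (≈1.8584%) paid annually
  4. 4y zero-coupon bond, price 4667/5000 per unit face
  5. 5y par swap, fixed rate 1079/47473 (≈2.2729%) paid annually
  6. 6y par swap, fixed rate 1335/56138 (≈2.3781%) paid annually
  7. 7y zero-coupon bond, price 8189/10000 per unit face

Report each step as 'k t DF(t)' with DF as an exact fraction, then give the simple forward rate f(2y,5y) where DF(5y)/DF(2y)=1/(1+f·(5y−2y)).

step 1 [1y] zero: DF = P = 499/500 ≈ 0.998000
step 2 [2y] bond c/1=21/400: DF=(4327381/4000000 − 21/400·(0.998000))/(1+21/400) = 9781/10000 ≈ 0.978100
step 3 [3y] swap r/1=543/29218: DF=(1 − 543/29218·(0.998000+0.978100))/(1+543/29218) = 9457/10000 ≈ 0.945700
step 4 [4y] zero: DF = P = 4667/5000 ≈ 0.933400
step 5 [5y] swap r/1=1079/47473: DF=(1 − 1079/47473·(0.998000+0.978100+0.945700+0.933400))/(1+1079/47473) = 8921/10000 ≈ 0.892100
step 6 [6y] swap r/1=1335/56138: DF=(1 − 1335/56138·(0.998000+0.978100+0.945700+0.933400+0.892100))/(1+1335/56138) = 1733/2000 ≈ 0.866500
step 7 [7y] zero: DF = P = 8189/10000 ≈ 0.818900

1 1 499/500
2 2 9781/10000
3 3 9457/10000
4 4 4667/5000
5 5 8921/10000
6 6 1733/2000
7 7 8189/10000
f(2y,5y) = ((9781/10000)/(8921/10000) − 1)/(3) = 860/26763 ≈ 3.2134%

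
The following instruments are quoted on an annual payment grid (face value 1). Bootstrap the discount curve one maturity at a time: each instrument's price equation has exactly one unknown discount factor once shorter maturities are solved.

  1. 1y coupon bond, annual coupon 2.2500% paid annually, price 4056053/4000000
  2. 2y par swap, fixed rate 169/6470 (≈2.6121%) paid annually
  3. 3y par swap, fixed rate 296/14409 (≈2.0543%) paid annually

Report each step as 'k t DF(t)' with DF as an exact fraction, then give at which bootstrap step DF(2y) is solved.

1 1 9917/10000
2 2 9493/10000
3 3 588/625
DF(2y) is solved at step 2

step 1 [1y] bond c/1=9/400: DF=(4056053/4000000 − 9/400·(0))/(1+9/400) = 9917/10000 ≈ 0.991700
step 2 [2y] swap r/1=169/6470: DF=(1 − 169/6470·(0.991700))/(1+169/6470) = 9493/10000 ≈ 0.949300
step 3 [3y] swap r/1=296/14409: DF=(1 − 296/14409·(0.991700+0.949300))/(1+296/14409) = 588/625 ≈ 0.940800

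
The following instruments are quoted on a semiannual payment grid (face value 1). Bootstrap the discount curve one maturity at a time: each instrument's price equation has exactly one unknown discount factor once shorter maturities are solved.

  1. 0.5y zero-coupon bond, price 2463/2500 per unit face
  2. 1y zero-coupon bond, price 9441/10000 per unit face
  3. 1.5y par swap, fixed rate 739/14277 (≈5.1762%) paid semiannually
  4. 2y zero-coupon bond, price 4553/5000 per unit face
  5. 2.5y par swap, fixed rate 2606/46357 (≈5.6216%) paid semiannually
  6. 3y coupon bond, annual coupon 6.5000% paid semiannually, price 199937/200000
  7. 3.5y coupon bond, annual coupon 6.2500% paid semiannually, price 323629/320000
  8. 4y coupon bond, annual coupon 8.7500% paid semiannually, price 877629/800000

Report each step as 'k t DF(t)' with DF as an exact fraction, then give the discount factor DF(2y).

1 1/2 2463/2500
2 1 9441/10000
3 3/2 9261/10000
4 2 4553/5000
5 5/2 8697/10000
6 3 8223/10000
7 7/2 8153/10000
8 4 7881/10000
DF(2y) = 4553/5000 ≈ 0.910600

step 1 [0.5y] zero: DF = P = 2463/2500 ≈ 0.985200
step 2 [1y] zero: DF = P = 9441/10000 ≈ 0.944100
step 3 [1.5y] swap r/2=739/28554: DF=(1 − 739/28554·(0.985200+0.944100))/(1+739/28554) = 9261/10000 ≈ 0.926100
step 4 [2y] zero: DF = P = 4553/5000 ≈ 0.910600
step 5 [2.5y] swap r/2=1303/46357: DF=(1 − 1303/46357·(0.985200+0.944100+0.926100+0.910600))/(1+1303/46357) = 8697/10000 ≈ 0.869700
step 6 [3y] bond c/2=13/400: DF=(199937/200000 − 13/400·(0.985200+0.944100+0.926100+0.910600+0.869700))/(1+13/400) = 8223/10000 ≈ 0.822300
step 7 [3.5y] bond c/2=1/32: DF=(323629/320000 − 1/32·(0.985200+0.944100+0.926100+0.910600+0.869700+0.822300))/(1+1/32) = 8153/10000 ≈ 0.815300
step 8 [4y] bond c/2=7/160: DF=(877629/800000 − 7/160·(0.985200+0.944100+0.926100+0.910600+0.869700+0.822300+0.815300))/(1+7/160) = 7881/10000 ≈ 0.788100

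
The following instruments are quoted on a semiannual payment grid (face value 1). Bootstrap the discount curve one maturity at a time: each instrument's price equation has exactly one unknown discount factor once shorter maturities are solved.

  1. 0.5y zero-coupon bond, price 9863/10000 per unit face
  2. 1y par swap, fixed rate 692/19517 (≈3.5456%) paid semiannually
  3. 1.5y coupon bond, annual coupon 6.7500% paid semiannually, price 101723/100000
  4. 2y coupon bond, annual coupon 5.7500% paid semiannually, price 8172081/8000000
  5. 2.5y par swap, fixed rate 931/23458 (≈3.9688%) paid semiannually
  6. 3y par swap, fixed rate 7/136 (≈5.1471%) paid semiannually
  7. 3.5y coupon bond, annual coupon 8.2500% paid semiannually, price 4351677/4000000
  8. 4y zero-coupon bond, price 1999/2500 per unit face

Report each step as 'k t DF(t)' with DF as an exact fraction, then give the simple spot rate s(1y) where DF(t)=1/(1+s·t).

step 1 [0.5y] zero: DF = P = 9863/10000 ≈ 0.986300
step 2 [1y] swap r/2=346/19517: DF=(1 − 346/19517·(0.986300))/(1+346/19517) = 4827/5000 ≈ 0.965400
step 3 [1.5y] bond c/2=27/800: DF=(101723/100000 − 27/800·(0.986300+0.965400))/(1+27/800) = 9203/10000 ≈ 0.920300
step 4 [2y] bond c/2=23/800: DF=(8172081/8000000 − 23/800·(0.986300+0.965400+0.920300))/(1+23/800) = 9127/10000 ≈ 0.912700
step 5 [2.5y] swap r/2=931/46916: DF=(1 − 931/46916·(0.986300+0.965400+0.920300+0.912700))/(1+931/46916) = 9069/10000 ≈ 0.906900
step 6 [3y] swap r/2=7/272: DF=(1 − 7/272·(0.986300+0.965400+0.920300+0.912700+0.906900))/(1+7/272) = 2143/2500 ≈ 0.857200
step 7 [3.5y] bond c/2=33/800: DF=(4351677/4000000 − 33/800·(0.986300+0.965400+0.920300+0.912700+0.906900+0.857200))/(1+33/800) = 33/40 ≈ 0.825000
step 8 [4y] zero: DF = P = 1999/2500 ≈ 0.799600

1 1/2 9863/10000
2 1 4827/5000
3 3/2 9203/10000
4 2 9127/10000
5 5/2 9069/10000
6 3 2143/2500
7 7/2 33/40
8 4 1999/2500
s(1y) = (1/(4827/5000) − 1)/(1) = 173/4827 ≈ 3.5840%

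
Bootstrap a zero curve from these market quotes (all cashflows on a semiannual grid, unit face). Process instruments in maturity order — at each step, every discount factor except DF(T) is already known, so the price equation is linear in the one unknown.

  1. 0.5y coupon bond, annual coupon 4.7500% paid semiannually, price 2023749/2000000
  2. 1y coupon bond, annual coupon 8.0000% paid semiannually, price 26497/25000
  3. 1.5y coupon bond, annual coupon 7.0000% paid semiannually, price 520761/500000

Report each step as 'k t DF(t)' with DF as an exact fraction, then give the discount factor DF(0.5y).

1 1/2 2471/2500
2 1 9811/10000
3 3/2 9397/10000
DF(0.5y) = 2471/2500 ≈ 0.988400

step 1 [0.5y] bond c/2=19/800: DF=(2023749/2000000 − 19/800·(0))/(1+19/800) = 2471/2500 ≈ 0.988400
step 2 [1y] bond c/2=1/25: DF=(26497/25000 − 1/25·(0.988400))/(1+1/25) = 9811/10000 ≈ 0.981100
step 3 [1.5y] bond c/2=7/200: DF=(520761/500000 − 7/200·(0.988400+0.981100))/(1+7/200) = 9397/10000 ≈ 0.939700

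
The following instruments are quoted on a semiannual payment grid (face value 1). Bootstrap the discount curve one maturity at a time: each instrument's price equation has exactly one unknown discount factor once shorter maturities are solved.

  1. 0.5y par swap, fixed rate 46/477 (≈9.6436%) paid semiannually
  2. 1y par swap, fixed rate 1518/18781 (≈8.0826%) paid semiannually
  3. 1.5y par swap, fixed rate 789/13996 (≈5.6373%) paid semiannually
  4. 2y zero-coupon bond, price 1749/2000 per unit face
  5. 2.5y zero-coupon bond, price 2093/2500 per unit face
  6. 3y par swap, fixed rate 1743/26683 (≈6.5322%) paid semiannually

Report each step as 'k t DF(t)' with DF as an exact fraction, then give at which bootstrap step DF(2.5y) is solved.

1 1/2 477/500
2 1 9241/10000
3 3/2 9211/10000
4 2 1749/2000
5 5/2 2093/2500
6 3 8257/10000
DF(2.5y) is solved at step 5

step 1 [0.5y] swap r/2=23/477: DF=(1 − 23/477·(0))/(1+23/477) = 477/500 ≈ 0.954000
step 2 [1y] swap r/2=759/18781: DF=(1 − 759/18781·(0.954000))/(1+759/18781) = 9241/10000 ≈ 0.924100
step 3 [1.5y] swap r/2=789/27992: DF=(1 − 789/27992·(0.954000+0.924100))/(1+789/27992) = 9211/10000 ≈ 0.921100
step 4 [2y] zero: DF = P = 1749/2000 ≈ 0.874500
step 5 [2.5y] zero: DF = P = 2093/2500 ≈ 0.837200
step 6 [3y] swap r/2=1743/53366: DF=(1 − 1743/53366·(0.954000+0.924100+0.921100+0.874500+0.837200))/(1+1743/53366) = 8257/10000 ≈ 0.825700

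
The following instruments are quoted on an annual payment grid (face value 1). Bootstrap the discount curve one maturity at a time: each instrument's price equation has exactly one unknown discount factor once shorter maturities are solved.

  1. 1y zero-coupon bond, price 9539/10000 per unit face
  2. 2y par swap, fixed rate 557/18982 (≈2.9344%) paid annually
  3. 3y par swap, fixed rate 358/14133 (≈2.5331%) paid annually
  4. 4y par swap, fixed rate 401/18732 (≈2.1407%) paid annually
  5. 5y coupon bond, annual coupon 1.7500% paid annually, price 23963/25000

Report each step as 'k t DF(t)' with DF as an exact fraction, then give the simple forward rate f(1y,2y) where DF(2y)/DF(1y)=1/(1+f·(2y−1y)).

1 1 9539/10000
2 2 9443/10000
3 3 2321/2500
4 4 4599/5000
5 5 1097/1250
f(1y,2y) = ((9539/10000)/(9443/10000) − 1)/(1) = 96/9443 ≈ 1.0166%

step 1 [1y] zero: DF = P = 9539/10000 ≈ 0.953900
step 2 [2y] swap r/1=557/18982: DF=(1 − 557/18982·(0.953900))/(1+557/18982) = 9443/10000 ≈ 0.944300
step 3 [3y] swap r/1=358/14133: DF=(1 − 358/14133·(0.953900+0.944300))/(1+358/14133) = 2321/2500 ≈ 0.928400
step 4 [4y] swap r/1=401/18732: DF=(1 − 401/18732·(0.953900+0.944300+0.928400))/(1+401/18732) = 4599/5000 ≈ 0.919800
step 5 [5y] bond c/1=7/400: DF=(23963/25000 − 7/400·(0.953900+0.944300+0.928400+0.919800))/(1+7/400) = 1097/1250 ≈ 0.877600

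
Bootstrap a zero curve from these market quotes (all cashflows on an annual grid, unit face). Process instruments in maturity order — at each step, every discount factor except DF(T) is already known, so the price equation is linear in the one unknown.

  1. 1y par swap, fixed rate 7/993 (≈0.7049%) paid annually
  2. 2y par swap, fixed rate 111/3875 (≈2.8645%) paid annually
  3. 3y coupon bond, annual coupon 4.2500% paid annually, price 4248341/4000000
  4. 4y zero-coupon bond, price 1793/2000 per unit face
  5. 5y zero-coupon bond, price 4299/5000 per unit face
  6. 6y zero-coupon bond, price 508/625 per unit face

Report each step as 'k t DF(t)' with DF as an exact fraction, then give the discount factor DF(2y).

1 1 993/1000
2 2 1889/2000
3 3 4699/5000
4 4 1793/2000
5 5 4299/5000
6 6 508/625
DF(2y) = 1889/2000 ≈ 0.944500

step 1 [1y] swap r/1=7/993: DF=(1 − 7/993·(0))/(1+7/993) = 993/1000 ≈ 0.993000
step 2 [2y] swap r/1=111/3875: DF=(1 − 111/3875·(0.993000))/(1+111/3875) = 1889/2000 ≈ 0.944500
step 3 [3y] bond c/1=17/400: DF=(4248341/4000000 − 17/400·(0.993000+0.944500))/(1+17/400) = 4699/5000 ≈ 0.939800
step 4 [4y] zero: DF = P = 1793/2000 ≈ 0.896500
step 5 [5y] zero: DF = P = 4299/5000 ≈ 0.859800
step 6 [6y] zero: DF = P = 508/625 ≈ 0.812800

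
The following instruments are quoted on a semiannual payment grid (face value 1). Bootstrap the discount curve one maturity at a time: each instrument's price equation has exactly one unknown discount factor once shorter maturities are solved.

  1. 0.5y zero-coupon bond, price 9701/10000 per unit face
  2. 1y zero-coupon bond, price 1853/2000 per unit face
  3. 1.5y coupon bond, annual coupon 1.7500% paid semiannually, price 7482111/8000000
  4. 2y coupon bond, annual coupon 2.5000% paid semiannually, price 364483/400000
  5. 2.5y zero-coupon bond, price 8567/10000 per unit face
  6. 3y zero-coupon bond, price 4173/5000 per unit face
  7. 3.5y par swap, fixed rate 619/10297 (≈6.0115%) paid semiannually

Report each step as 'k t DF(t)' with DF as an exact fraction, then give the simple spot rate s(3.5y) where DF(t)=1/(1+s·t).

1 1/2 9701/10000
2 1 1853/2000
3 3/2 9107/10000
4 2 8653/10000
5 5/2 8567/10000
6 3 4173/5000
7 7/2 8143/10000
s(3.5y) = (1/(8143/10000) − 1)/(7/2) = 3714/57001 ≈ 6.5157%

step 1 [0.5y] zero: DF = P = 9701/10000 ≈ 0.970100
step 2 [1y] zero: DF = P = 1853/2000 ≈ 0.926500
step 3 [1.5y] bond c/2=7/800: DF=(7482111/8000000 − 7/800·(0.970100+0.926500))/(1+7/800) = 9107/10000 ≈ 0.910700
step 4 [2y] bond c/2=1/80: DF=(364483/400000 − 1/80·(0.970100+0.926500+0.910700))/(1+1/80) = 8653/10000 ≈ 0.865300
step 5 [2.5y] zero: DF = P = 8567/10000 ≈ 0.856700
step 6 [3y] zero: DF = P = 4173/5000 ≈ 0.834600
step 7 [3.5y] swap r/2=619/20594: DF=(1 − 619/20594·(0.970100+0.926500+0.910700+0.865300+0.856700+0.834600))/(1+619/20594) = 8143/10000 ≈ 0.814300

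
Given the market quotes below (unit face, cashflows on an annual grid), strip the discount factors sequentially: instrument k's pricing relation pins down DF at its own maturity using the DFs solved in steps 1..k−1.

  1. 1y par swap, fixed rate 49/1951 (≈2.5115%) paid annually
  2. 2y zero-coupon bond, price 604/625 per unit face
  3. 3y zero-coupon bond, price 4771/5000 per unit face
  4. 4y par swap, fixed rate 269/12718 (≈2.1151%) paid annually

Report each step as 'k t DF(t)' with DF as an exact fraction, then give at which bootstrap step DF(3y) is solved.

step 1 [1y] swap r/1=49/1951: DF=(1 − 49/1951·(0))/(1+49/1951) = 1951/2000 ≈ 0.975500
step 2 [2y] zero: DF = P = 604/625 ≈ 0.966400
step 3 [3y] zero: DF = P = 4771/5000 ≈ 0.954200
step 4 [4y] swap r/1=269/12718: DF=(1 − 269/12718·(0.975500+0.966400+0.954200))/(1+269/12718) = 9193/10000 ≈ 0.919300

1 1 1951/2000
2 2 604/625
3 3 4771/5000
4 4 9193/10000
DF(3y) is solved at step 3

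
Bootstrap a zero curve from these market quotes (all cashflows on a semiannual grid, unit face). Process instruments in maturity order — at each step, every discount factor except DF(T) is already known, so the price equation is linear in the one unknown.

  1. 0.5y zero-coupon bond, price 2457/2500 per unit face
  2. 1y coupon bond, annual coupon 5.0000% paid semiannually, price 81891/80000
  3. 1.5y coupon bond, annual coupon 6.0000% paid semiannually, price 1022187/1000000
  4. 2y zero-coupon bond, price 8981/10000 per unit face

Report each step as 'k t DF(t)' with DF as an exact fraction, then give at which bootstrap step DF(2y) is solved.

step 1 [0.5y] zero: DF = P = 2457/2500 ≈ 0.982800
step 2 [1y] bond c/2=1/40: DF=(81891/80000 − 1/40·(0.982800))/(1+1/40) = 9747/10000 ≈ 0.974700
step 3 [1.5y] bond c/2=3/100: DF=(1022187/1000000 − 3/100·(0.982800+0.974700))/(1+3/100) = 4677/5000 ≈ 0.935400
step 4 [2y] zero: DF = P = 8981/10000 ≈ 0.898100

1 1/2 2457/2500
2 1 9747/10000
3 3/2 4677/5000
4 2 8981/10000
DF(2y) is solved at step 4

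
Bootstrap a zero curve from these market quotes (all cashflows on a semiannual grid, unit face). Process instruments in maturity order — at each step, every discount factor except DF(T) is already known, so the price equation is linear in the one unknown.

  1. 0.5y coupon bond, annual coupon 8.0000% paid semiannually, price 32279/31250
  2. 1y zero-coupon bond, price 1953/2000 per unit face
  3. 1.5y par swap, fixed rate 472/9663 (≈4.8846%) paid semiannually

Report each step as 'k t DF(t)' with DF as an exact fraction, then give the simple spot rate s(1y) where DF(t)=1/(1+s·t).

step 1 [0.5y] bond c/2=1/25: DF=(32279/31250 − 1/25·(0))/(1+1/25) = 2483/2500 ≈ 0.993200
step 2 [1y] zero: DF = P = 1953/2000 ≈ 0.976500
step 3 [1.5y] swap r/2=236/9663: DF=(1 − 236/9663·(0.993200+0.976500))/(1+236/9663) = 2323/2500 ≈ 0.929200

1 1/2 2483/2500
2 1 1953/2000
3 3/2 2323/2500
s(1y) = (1/(1953/2000) − 1)/(1) = 47/1953 ≈ 2.4066%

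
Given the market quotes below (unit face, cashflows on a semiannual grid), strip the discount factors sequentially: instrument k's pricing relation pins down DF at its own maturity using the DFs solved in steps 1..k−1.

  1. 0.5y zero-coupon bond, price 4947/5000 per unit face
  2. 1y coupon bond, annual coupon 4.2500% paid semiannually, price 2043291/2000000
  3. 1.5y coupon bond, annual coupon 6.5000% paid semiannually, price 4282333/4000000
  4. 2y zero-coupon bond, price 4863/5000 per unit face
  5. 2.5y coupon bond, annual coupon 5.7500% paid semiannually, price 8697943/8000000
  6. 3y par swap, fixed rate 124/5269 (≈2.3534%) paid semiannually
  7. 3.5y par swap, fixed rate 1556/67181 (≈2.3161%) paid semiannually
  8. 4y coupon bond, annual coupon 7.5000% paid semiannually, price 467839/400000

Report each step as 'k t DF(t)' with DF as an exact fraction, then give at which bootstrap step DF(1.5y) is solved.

step 1 [0.5y] zero: DF = P = 4947/5000 ≈ 0.989400
step 2 [1y] bond c/2=17/800: DF=(2043291/2000000 − 17/800·(0.989400))/(1+17/800) = 4899/5000 ≈ 0.979800
step 3 [1.5y] bond c/2=13/400: DF=(4282333/4000000 − 13/400·(0.989400+0.979800))/(1+13/400) = 9749/10000 ≈ 0.974900
step 4 [2y] zero: DF = P = 4863/5000 ≈ 0.972600
step 5 [2.5y] bond c/2=23/800: DF=(8697943/8000000 − 23/800·(0.989400+0.979800+0.974900+0.972600))/(1+23/800) = 4737/5000 ≈ 0.947400
step 6 [3y] swap r/2=62/5269: DF=(1 − 62/5269·(0.989400+0.979800+0.974900+0.972600+0.947400))/(1+62/5269) = 4659/5000 ≈ 0.931800
step 7 [3.5y] swap r/2=778/67181: DF=(1 − 778/67181·(0.989400+0.979800+0.974900+0.972600+0.947400+0.931800))/(1+778/67181) = 4611/5000 ≈ 0.922200
step 8 [4y] bond c/2=3/80: DF=(467839/400000 − 3/80·(0.989400+0.979800+0.974900+0.972600+0.947400+0.931800+0.922200))/(1+3/80) = 1769/2000 ≈ 0.884500

1 1/2 4947/5000
2 1 4899/5000
3 3/2 9749/10000
4 2 4863/5000
5 5/2 4737/5000
6 3 4659/5000
7 7/2 4611/5000
8 4 1769/2000
DF(1.5y) is solved at step 3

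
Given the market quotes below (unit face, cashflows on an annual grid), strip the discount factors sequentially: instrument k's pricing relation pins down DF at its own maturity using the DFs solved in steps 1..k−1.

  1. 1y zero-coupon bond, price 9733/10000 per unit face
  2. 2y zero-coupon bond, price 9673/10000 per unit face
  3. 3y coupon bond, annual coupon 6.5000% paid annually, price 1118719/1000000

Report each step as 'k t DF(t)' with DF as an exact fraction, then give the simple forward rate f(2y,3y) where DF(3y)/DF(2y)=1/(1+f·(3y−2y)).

1 1 9733/10000
2 2 9673/10000
3 3 233/250
f(2y,3y) = ((9673/10000)/(233/250) − 1)/(1) = 353/9320 ≈ 3.7876%

step 1 [1y] zero: DF = P = 9733/10000 ≈ 0.973300
step 2 [2y] zero: DF = P = 9673/10000 ≈ 0.967300
step 3 [3y] bond c/1=13/200: DF=(1118719/1000000 − 13/200·(0.973300+0.967300))/(1+13/200) = 233/250 ≈ 0.932000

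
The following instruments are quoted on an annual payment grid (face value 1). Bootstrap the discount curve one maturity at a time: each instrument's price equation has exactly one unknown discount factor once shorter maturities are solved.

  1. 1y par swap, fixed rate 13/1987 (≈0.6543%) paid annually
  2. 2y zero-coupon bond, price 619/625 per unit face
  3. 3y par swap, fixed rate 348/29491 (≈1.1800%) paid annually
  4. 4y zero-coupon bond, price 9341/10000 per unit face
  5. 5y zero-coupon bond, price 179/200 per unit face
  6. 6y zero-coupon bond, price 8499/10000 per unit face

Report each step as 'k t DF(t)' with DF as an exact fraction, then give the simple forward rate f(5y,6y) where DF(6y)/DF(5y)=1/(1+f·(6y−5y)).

1 1 1987/2000
2 2 619/625
3 3 2413/2500
4 4 9341/10000
5 5 179/200
6 6 8499/10000
f(5y,6y) = ((179/200)/(8499/10000) − 1)/(1) = 451/8499 ≈ 5.3065%

step 1 [1y] swap r/1=13/1987: DF=(1 − 13/1987·(0))/(1+13/1987) = 1987/2000 ≈ 0.993500
step 2 [2y] zero: DF = P = 619/625 ≈ 0.990400
step 3 [3y] swap r/1=348/29491: DF=(1 − 348/29491·(0.993500+0.990400))/(1+348/29491) = 2413/2500 ≈ 0.965200
step 4 [4y] zero: DF = P = 9341/10000 ≈ 0.934100
step 5 [5y] zero: DF = P = 179/200 ≈ 0.895000
step 6 [6y] zero: DF = P = 8499/10000 ≈ 0.849900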